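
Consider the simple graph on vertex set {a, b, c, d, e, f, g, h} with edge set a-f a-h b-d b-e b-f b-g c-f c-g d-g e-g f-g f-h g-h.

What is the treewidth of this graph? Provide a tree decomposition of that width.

Every bag has size at most 3, so the width is 3 − 1 = 2 and tw(G) ≤ 2. For the lower bound, the 3 vertices {b, d, g} are pairwise adjacent, and any tree decomposition puts a clique entirely inside one bag — forcing width ≥ 2. The upper and lower bounds meet at 2, so that is the treewidth.

Treewidth 2.
One such decomposition:
Bags: B1 = {b, f, g}  B2 = {f, g, h}  B3 = {b, e, g}  B4 = {a, f, h}  B5 = {b, d, g}  B6 = {c, f, g}
Tree: B1–B2, B1–B3, B2–B4, B3–B5, B2–B6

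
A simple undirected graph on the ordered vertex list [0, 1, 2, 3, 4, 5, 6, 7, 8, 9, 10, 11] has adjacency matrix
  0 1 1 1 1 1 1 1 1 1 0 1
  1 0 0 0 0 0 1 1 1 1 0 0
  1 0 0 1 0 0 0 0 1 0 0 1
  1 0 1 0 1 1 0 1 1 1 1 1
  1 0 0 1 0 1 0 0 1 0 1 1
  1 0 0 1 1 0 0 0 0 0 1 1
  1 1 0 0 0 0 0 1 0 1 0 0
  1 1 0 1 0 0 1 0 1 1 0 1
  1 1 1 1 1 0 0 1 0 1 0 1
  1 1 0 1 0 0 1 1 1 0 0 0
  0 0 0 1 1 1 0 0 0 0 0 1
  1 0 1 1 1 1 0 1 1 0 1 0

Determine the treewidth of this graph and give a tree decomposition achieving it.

Treewidth 4.
One optimal decomposition is:
Bags: B1 = {0, 3, 4, 8, 11}  B2 = {0, 3, 4, 5, 11}  B3 = {0, 3, 7, 8, 11}  B4 = {0, 3, 7, 8, 9}  B5 = {0, 1, 7, 8, 9}  B6 = {3, 4, 5, 10, 11}  B7 = {0, 1, 6, 7, 9}  B8 = {0, 2, 3, 8, 11}
Tree: B1–B2, B1–B3, B3–B4, B4–B5, B2–B6, B5–B7, B1–B8

Every bag has size at most 5, so the width is 5 − 1 = 4 and tw(G) ≤ 4. Conversely, {0, 1, 7, 8, 9} is a clique of size 5, and the vertices of any clique must share a bag in every tree decomposition; so some bag has ≥ 5 vertices and tw(G) ≥ 4. Hence tw(G) = 4 exactly.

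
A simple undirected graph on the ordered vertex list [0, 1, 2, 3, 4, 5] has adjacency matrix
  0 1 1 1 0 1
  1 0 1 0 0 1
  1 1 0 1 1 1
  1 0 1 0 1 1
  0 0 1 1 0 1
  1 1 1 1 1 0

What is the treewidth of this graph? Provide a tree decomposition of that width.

Treewidth 3.
One optimal decomposition is:
Bags: B1 = {0, 1, 2, 5}  B2 = {0, 2, 3, 5}  B3 = {2, 3, 4, 5}
Tree: B1–B2, B2–B3

The largest bag has 4 vertices, giving width 3; this decomposition certifies tw(G) ≤ 3. On the other hand G contains the 4-clique {0, 1, 2, 5}. A clique must lie in a single bag of any decomposition, so no decomposition can have width below 3. Hence tw(G) = 3 exactly.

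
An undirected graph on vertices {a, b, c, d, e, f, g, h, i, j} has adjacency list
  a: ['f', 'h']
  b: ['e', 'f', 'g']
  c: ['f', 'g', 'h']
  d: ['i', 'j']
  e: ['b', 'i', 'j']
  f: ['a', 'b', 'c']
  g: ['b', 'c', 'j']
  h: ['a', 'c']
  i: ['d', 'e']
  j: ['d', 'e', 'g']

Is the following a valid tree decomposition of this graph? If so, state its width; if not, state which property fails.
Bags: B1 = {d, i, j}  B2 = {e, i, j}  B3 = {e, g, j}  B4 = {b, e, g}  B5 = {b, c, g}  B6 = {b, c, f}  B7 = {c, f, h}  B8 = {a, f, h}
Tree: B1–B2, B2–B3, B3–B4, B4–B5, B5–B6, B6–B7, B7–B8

Yes; width 2.

Checking the three conditions: (i) the bags cover all of {a, b, c, d, e, f, g, h, i, j}; (ii) for each edge, some bag contains both endpoints; (iii) the bags containing any fixed vertex form a subtree. All hold, so the decomposition is valid with width 3 − 1 = 2.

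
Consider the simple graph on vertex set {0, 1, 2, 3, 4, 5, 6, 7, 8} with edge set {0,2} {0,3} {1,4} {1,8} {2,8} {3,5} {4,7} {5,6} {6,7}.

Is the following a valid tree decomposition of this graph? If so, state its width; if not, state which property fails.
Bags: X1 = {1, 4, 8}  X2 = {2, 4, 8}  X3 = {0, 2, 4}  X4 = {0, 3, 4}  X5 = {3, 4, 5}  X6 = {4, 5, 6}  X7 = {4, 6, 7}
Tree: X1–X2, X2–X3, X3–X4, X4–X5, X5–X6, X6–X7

Yes; width 2.

Every vertex of G appears in some bag (union = {0, 1, 2, 3, 4, 5, 6, 7, 8}); every edge is covered by a bag; and for each vertex v the set of bags containing v is connected in the bag tree. The decomposition is therefore valid. The largest bag has 3 vertices, so the width is 2.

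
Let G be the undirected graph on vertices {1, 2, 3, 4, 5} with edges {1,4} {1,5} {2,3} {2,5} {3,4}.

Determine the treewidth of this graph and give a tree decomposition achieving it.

Every bag has size at most 3, so the width is 3 − 1 = 2 and tw(G) ≤ 2. The edges 2–3–4–1–5–2 form a cycle, so G is not a tree and its treewidth is at least 2. Therefore the treewidth is 2.

Treewidth 2.
One optimal decomposition is:
Bags: B1 = {2, 3, 4}  B2 = {1, 2, 4}  B3 = {1, 2, 5}
Tree: B1–B2, B2–B3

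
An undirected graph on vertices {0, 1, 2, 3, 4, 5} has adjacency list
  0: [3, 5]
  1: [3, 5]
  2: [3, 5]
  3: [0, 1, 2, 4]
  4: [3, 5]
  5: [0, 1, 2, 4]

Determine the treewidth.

A width-2 tree decomposition is:
Bags: B1 = {1, 3, 5}  B2 = {3, 4, 5}  B3 = {2, 3, 5}  B4 = {0, 3, 5}
Tree: B1–B2, B2–B3, B3–B4
The largest bag has 3 vertices, giving width 2; this decomposition certifies tw(G) ≤ 2. The edges 3–1–5–4–3 form a cycle, so G is not a tree and its treewidth is at least 2. Hence tw(G) = 2 exactly.

2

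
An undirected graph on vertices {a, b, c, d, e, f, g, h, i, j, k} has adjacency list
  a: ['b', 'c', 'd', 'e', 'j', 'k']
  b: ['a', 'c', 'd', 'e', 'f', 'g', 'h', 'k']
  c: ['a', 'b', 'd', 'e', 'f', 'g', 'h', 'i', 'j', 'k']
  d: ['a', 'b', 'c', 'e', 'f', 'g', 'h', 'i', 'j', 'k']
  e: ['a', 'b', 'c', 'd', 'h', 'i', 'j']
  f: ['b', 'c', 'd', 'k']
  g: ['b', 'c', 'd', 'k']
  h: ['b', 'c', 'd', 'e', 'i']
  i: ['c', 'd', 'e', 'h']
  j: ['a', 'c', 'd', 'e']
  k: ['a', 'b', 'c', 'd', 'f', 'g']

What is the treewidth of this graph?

A width-4 tree decomposition is:
Bags: B1 = {a, b, c, d, e}  B2 = {a, b, c, d, k}  B3 = {a, c, d, e, j}  B4 = {b, c, d, f, k}  B5 = {b, c, d, e, h}  B6 = {c, d, e, h, i}  B7 = {b, c, d, g, k}
Tree: B1–B2, B1–B3, B2–B4, B1–B5, B5–B6, B2–B7
The largest bag has 5 vertices, giving width 4; this decomposition certifies tw(G) ≤ 4. Conversely, {a, c, d, e, j} is a clique of size 5, and the vertices of any clique must share a bag in every tree decomposition; so some bag has ≥ 5 vertices and tw(G) ≥ 4. The upper and lower bounds meet at 4, so that is the treewidth.

4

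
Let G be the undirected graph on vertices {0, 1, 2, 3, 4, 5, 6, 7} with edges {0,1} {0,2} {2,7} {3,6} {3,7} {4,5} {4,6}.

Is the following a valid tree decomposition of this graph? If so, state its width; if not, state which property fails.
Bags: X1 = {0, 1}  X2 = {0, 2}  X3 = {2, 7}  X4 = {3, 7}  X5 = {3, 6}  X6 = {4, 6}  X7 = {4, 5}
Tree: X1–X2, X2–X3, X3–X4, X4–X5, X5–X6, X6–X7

Yes; width 1.

Every vertex of G appears in some bag (union = {0, 1, 2, 3, 4, 5, 6, 7}); every edge is covered by a bag; and for each vertex v the set of bags containing v is connected in the bag tree. The decomposition is therefore valid. The largest bag has 2 vertices, so the width is 1.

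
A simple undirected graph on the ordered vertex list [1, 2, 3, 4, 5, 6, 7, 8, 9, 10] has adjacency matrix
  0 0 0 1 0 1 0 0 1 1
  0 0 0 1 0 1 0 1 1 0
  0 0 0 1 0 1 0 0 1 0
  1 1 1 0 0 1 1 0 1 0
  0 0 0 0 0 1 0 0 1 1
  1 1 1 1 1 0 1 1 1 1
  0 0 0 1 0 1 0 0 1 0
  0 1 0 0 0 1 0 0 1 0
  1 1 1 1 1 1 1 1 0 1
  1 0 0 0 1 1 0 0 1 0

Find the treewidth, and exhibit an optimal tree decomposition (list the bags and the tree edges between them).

The largest bag has 4 vertices, giving width 3; this decomposition certifies tw(G) ≤ 3. For the lower bound, the 4 vertices {2, 6, 8, 9} are pairwise adjacent, and any tree decomposition puts a clique entirely inside one bag — forcing width ≥ 3. Combining the bounds, tw(G) = 3.

Treewidth 3.
Bags: B1 = {1, 4, 6, 9}  B2 = {3, 4, 6, 9}  B3 = {2, 4, 6, 9}  B4 = {4, 6, 7, 9}  B5 = {2, 6, 8, 9}  B6 = {1, 6, 9, 10}  B7 = {5, 6, 9, 10}
Tree: B1–B2, B1–B3, B3–B4, B3–B5, B1–B6, B6–B7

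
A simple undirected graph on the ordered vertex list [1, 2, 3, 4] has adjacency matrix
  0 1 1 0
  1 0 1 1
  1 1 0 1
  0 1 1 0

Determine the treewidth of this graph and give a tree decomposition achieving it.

Treewidth 2.
Bags: B1 = {2, 3, 4}  B2 = {1, 2, 3}
Tree: B1–B2

The largest bag has 3 vertices, giving width 2; this decomposition certifies tw(G) ≤ 2. On the other hand G contains the 3-clique {1, 2, 3}. A clique must lie in a single bag of any decomposition, so no decomposition can have width below 2. Therefore the treewidth is 2.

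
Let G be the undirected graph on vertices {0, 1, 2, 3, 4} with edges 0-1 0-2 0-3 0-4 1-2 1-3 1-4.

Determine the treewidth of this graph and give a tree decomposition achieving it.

Every bag has size at most 3, so the width is 3 − 1 = 2 and tw(G) ≤ 2. On the other hand G contains the 3-clique {0, 1, 2}. A clique must lie in a single bag of any decomposition, so no decomposition can have width below 2. Therefore the treewidth is 2.

Treewidth 2.
One such decomposition:
Bags: B1 = {0, 1, 4}  B2 = {0, 1, 3}  B3 = {0, 1, 2}
Tree: B1–B2, B1–B3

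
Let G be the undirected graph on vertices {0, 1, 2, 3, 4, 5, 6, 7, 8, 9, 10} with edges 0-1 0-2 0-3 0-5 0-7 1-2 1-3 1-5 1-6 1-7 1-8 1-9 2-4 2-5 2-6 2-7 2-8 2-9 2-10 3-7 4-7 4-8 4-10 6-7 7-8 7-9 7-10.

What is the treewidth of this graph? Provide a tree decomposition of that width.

The largest bag has 4 vertices, giving width 3; this decomposition certifies tw(G) ≤ 3. Conversely, {0, 1, 2, 5} is a clique of size 4, and the vertices of any clique must share a bag in every tree decomposition; so some bag has ≥ 4 vertices and tw(G) ≥ 3. Hence tw(G) = 3 exactly.

Treewidth 3.
Bags: B1 = {0, 1, 2, 5}  B2 = {0, 1, 2, 7}  B3 = {1, 2, 6, 7}  B4 = {0, 1, 3, 7}  B5 = {1, 2, 7, 8}  B6 = {2, 4, 7, 8}  B7 = {1, 2, 7, 9}  B8 = {2, 4, 7, 10}
Tree: B1–B2, B2–B3, B2–B4, B2–B5, B5–B6, B2–B7, B6–B8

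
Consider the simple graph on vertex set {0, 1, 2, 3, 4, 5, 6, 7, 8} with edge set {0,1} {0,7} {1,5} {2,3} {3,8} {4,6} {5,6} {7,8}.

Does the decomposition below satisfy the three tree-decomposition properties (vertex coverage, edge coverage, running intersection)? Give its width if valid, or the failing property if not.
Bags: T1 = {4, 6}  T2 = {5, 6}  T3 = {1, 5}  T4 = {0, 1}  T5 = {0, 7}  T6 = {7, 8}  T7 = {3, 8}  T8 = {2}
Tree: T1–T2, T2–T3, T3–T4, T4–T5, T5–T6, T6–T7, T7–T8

A tree decomposition must satisfy three properties: every vertex lies in some bag; for every edge, both endpoints lie together in some bag; and for every vertex, the bags containing it form a connected subtree. Here edge (3,2) lies in no bag, so the decomposition is invalid.

No — edge (3,2) lies in no bag.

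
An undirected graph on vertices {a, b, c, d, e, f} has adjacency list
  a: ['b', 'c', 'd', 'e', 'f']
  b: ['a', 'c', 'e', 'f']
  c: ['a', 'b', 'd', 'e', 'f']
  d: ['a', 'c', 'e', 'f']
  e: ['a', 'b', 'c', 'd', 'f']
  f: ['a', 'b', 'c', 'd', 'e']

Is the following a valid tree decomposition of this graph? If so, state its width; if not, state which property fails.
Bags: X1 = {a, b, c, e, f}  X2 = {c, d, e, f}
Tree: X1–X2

A tree decomposition must satisfy three properties: every vertex lies in some bag; for every edge, both endpoints lie together in some bag; and for every vertex, the bags containing it form a connected subtree. Here edge (a,d) lies in no bag, so the decomposition is invalid.

No — edge (a,d) lies in no bag.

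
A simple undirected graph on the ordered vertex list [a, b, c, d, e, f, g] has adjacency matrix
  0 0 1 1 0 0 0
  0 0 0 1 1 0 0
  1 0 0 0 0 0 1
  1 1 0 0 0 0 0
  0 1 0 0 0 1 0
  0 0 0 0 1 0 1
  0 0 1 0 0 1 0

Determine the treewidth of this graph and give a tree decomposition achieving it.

Each bag holds 3 vertices, so the decomposition has width 2, which upper-bounds the treewidth. Since c–g–f–e–b–d–a–c is a cycle in G, G is not acyclic. Forests are exactly the graphs of treewidth ≤ 1, so tw(G) ≥ 2. The upper and lower bounds meet at 2, so that is the treewidth.

Treewidth 2.
Bags: B1 = {c, f, g}  B2 = {c, e, f}  B3 = {b, c, e}  B4 = {b, c, d}  B5 = {a, c, d}
Tree: B1–B2, B2–B3, B3–B4, B4–B5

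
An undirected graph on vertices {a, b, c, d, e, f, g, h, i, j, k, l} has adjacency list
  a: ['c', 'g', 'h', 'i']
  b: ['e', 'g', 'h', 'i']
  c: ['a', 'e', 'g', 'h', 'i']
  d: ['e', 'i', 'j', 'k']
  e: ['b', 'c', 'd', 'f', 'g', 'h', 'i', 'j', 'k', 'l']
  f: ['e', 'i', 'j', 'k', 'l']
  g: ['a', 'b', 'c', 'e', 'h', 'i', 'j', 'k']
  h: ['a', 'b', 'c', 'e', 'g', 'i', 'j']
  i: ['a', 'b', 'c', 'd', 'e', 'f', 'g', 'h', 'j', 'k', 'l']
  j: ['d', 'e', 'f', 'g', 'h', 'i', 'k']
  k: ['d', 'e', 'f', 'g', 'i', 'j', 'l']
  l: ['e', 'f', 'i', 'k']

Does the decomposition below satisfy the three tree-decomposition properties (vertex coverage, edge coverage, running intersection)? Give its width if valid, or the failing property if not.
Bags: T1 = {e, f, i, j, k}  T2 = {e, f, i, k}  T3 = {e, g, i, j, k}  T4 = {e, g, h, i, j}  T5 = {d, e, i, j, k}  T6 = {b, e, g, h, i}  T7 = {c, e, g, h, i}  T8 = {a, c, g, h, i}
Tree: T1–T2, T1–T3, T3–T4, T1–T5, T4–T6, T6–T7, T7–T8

No — vertex l appears in no bag.

A tree decomposition must satisfy three properties: every vertex lies in some bag; for every edge, both endpoints lie together in some bag; and for every vertex, the bags containing it form a connected subtree. Here vertex l appears in no bag, so the decomposition is invalid.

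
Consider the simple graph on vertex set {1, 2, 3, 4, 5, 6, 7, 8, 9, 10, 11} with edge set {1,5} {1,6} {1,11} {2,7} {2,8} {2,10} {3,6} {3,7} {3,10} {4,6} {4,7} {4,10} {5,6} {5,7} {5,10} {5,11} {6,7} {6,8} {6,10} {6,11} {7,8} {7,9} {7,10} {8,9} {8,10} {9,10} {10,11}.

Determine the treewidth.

3

A width-3 tree decomposition is:
Bags: B1 = {5, 6, 10, 11}  B2 = {1, 5, 6, 11}  B3 = {5, 6, 7, 10}  B4 = {6, 7, 8, 10}  B5 = {2, 7, 8, 10}  B6 = {3, 6, 7, 10}  B7 = {4, 6, 7, 10}  B8 = {7, 8, 9, 10}
Tree: B1–B2, B1–B3, B3–B4, B4–B5, B4–B6, B6–B7, B4–B8
Each bag holds 4 vertices, so the decomposition has width 3, which upper-bounds the treewidth. Conversely, {1, 5, 6, 11} is a clique of size 4, and the vertices of any clique must share a bag in every tree decomposition; so some bag has ≥ 4 vertices and tw(G) ≥ 3. Therefore the treewidth is 3.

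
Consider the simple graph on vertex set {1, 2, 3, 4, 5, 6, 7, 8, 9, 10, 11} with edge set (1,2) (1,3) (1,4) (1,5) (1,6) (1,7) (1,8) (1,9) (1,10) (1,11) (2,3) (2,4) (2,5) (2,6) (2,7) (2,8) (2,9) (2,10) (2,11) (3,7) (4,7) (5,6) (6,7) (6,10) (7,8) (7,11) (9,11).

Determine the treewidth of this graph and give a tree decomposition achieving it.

The largest bag has 4 vertices, giving width 3; this decomposition certifies tw(G) ≤ 3. On the other hand G contains the 4-clique {1, 2, 9, 11}. A clique must lie in a single bag of any decomposition, so no decomposition can have width below 3. The upper and lower bounds meet at 3, so that is the treewidth.

Treewidth 3.
One such decomposition:
Bags: B1 = {1, 2, 7, 11}  B2 = {1, 2, 4, 7}  B3 = {1, 2, 7, 8}  B4 = {1, 2, 6, 7}  B5 = {1, 2, 5, 6}  B6 = {1, 2, 3, 7}  B7 = {1, 2, 6, 10}  B8 = {1, 2, 9, 11}
Tree: B1–B2, B2–B3, B2–B4, B4–B5, B4–B6, B4–B7, B1–B8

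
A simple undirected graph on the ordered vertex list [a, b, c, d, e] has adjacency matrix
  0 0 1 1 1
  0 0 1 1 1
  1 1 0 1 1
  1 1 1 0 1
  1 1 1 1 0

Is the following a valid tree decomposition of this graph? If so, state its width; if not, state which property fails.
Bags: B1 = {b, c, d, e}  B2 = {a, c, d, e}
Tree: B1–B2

Checking the three conditions: (i) the bags cover all of {a, b, c, d, e}; (ii) for each edge, some bag contains both endpoints; (iii) the bags containing any fixed vertex form a subtree. All hold, so the decomposition is valid with width 4 − 1 = 3.

Yes; width 3.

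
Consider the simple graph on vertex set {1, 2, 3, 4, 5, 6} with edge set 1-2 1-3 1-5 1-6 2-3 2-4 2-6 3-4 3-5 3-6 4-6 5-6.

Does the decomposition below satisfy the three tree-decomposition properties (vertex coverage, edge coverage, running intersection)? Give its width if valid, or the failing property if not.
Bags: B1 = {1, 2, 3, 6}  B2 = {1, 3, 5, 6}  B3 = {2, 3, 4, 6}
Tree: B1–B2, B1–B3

Yes; width 3.

Checking the three conditions: (i) the bags cover all of {1, 2, 3, 4, 5, 6}; (ii) for each edge, some bag contains both endpoints; (iii) the bags containing any fixed vertex form a subtree. All hold, so the decomposition is valid with width 4 − 1 = 3.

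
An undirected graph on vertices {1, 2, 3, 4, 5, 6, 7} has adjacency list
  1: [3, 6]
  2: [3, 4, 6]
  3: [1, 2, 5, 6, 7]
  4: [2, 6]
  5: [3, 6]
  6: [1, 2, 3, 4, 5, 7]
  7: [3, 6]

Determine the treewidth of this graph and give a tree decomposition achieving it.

Each bag holds 3 vertices, so the decomposition has width 2, which upper-bounds the treewidth. On the other hand G contains the 3-clique {1, 3, 6}. A clique must lie in a single bag of any decomposition, so no decomposition can have width below 2. The upper and lower bounds meet at 2, so that is the treewidth.

Treewidth 2.
One such decomposition:
Bags: B1 = {1, 3, 6}  B2 = {2, 3, 6}  B3 = {3, 5, 6}  B4 = {3, 6, 7}  B5 = {2, 4, 6}
Tree: B1–B2, B1–B3, B1–B4, B2–B5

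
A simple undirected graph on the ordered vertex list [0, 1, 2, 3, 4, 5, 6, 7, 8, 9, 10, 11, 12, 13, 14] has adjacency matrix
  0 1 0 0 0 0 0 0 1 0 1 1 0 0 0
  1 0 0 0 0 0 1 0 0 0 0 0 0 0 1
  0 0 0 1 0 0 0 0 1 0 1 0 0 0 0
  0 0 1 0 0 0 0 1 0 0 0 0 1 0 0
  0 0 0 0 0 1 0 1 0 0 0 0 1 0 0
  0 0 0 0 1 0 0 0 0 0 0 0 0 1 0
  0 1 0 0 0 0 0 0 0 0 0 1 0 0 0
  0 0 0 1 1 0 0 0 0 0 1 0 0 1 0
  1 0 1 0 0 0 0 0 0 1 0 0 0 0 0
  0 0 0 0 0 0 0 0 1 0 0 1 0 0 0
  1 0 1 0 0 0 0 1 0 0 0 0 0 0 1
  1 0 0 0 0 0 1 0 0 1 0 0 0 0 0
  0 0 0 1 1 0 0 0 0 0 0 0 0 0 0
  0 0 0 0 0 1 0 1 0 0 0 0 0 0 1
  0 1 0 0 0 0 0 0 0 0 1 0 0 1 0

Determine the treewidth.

3

A width-3 tree decomposition is:
Bags: B1 = {6, 8, 9, 11}  B2 = {0, 6, 8, 11}  B3 = {0, 1, 6, 8}  B4 = {0, 1, 2, 8}  B5 = {0, 1, 2, 10}  B6 = {1, 2, 10, 14}  B7 = {2, 3, 10, 14}  B8 = {3, 7, 10, 14}  B9 = {3, 7, 13, 14}  B10 = {3, 7, 12, 13}  B11 = {4, 7, 12, 13}  B12 = {4, 5, 12, 13}
Tree: B1–B2, B2–B3, B3–B4, B4–B5, B5–B6, B6–B7, B7–B8, B8–B9, B9–B10, B10–B11, B11–B12
The largest bag has 4 vertices, giving width 3; this decomposition certifies tw(G) ≤ 3. For the lower bound: the 4 vertex sets {6,9,11}, {8}, {0}, {1,2,10,14} are disjoint, each induces a connected subgraph, and every pair is joined by at least one edge of G. Contracting each set to a single vertex therefore yields K_{4} as a minor, and since treewidth is minor-monotone, tw(G) ≥ tw(K_{4}) = 3. Combining the bounds, tw(G) = 3.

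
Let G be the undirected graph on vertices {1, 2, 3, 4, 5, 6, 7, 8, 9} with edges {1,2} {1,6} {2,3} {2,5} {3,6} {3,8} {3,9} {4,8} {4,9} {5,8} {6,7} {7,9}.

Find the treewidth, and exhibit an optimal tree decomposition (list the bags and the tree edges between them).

Every bag has size at most 4, so the width is 4 − 1 = 3 and tw(G) ≤ 3. For the lower bound: the 4 vertex sets {1,6,7}, {9}, {3}, {2,4,5,8} are disjoint, each induces a connected subgraph, and every pair is joined by at least one edge of G. Contracting each set to a single vertex therefore yields K_{4} as a minor, and since treewidth is minor-monotone, tw(G) ≥ tw(K_{4}) = 3. Therefore the treewidth is 3.

Treewidth 3.
One optimal decomposition is:
Bags: B1 = {1, 6, 7, 9}  B2 = {1, 3, 6, 9}  B3 = {1, 2, 3, 9}  B4 = {2, 3, 4, 9}  B5 = {2, 3, 4, 8}  B6 = {2, 4, 5, 8}
Tree: B1–B2, B2–B3, B3–B4, B4–B5, B5–B6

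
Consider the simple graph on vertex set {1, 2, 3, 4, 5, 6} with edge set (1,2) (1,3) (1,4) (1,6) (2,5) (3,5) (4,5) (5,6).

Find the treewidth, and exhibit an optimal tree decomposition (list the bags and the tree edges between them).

Every bag has size at most 3, so the width is 3 − 1 = 2 and tw(G) ≤ 2. Since 4–5–3–1–4 is a cycle in G, G is not acyclic. Forests are exactly the graphs of treewidth ≤ 1, so tw(G) ≥ 2. The upper and lower bounds meet at 2, so that is the treewidth.

Treewidth 2.
One such decomposition:
Bags: B1 = {1, 4, 5}  B2 = {1, 3, 5}  B3 = {1, 2, 5}  B4 = {1, 5, 6}
Tree: B1–B2, B2–B3, B3–B4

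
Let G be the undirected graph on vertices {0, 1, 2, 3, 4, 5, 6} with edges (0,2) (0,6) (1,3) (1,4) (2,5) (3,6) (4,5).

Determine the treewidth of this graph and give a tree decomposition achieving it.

Each bag holds 3 vertices, so the decomposition has width 2, which upper-bounds the treewidth. The edges 2–5–4–1–3–6–0–2 form a cycle, so G is not a tree and its treewidth is at least 2. The upper and lower bounds meet at 2, so that is the treewidth.

Treewidth 2.
Bags: B1 = {2, 4, 5}  B2 = {1, 2, 4}  B3 = {1, 2, 3}  B4 = {2, 3, 6}  B5 = {0, 2, 6}
Tree: B1–B2, B2–B3, B3–B4, B4–B5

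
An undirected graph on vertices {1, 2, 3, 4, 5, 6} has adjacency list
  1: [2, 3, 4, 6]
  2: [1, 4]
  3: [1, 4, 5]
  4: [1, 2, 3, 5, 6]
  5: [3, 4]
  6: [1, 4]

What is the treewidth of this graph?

2

A width-2 tree decomposition is:
Bags: B1 = {3, 4, 5}  B2 = {1, 3, 4}  B3 = {1, 4, 6}  B4 = {1, 2, 4}
Tree: B1–B2, B2–B3, B3–B4
The largest bag has 3 vertices, giving width 2; this decomposition certifies tw(G) ≤ 2. For the lower bound, the 3 vertices {1, 2, 4} are pairwise adjacent, and any tree decomposition puts a clique entirely inside one bag — forcing width ≥ 2. Combining the bounds, tw(G) = 2.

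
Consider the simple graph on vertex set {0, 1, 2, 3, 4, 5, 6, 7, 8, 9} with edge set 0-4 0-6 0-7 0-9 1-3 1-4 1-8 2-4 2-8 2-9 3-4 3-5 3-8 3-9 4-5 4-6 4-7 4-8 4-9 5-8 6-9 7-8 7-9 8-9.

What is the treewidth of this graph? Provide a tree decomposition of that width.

Each bag holds 4 vertices, so the decomposition has width 3, which upper-bounds the treewidth. Conversely, {0, 4, 6, 9} is a clique of size 4, and the vertices of any clique must share a bag in every tree decomposition; so some bag has ≥ 4 vertices and tw(G) ≥ 3. The upper and lower bounds meet at 3, so that is the treewidth.

Treewidth 3.
One such decomposition:
Bags: B1 = {3, 4, 8, 9}  B2 = {4, 7, 8, 9}  B3 = {1, 3, 4, 8}  B4 = {2, 4, 8, 9}  B5 = {0, 4, 7, 9}  B6 = {0, 4, 6, 9}  B7 = {3, 4, 5, 8}
Tree: B1–B2, B1–B3, B2–B4, B2–B5, B5–B6, B3–B7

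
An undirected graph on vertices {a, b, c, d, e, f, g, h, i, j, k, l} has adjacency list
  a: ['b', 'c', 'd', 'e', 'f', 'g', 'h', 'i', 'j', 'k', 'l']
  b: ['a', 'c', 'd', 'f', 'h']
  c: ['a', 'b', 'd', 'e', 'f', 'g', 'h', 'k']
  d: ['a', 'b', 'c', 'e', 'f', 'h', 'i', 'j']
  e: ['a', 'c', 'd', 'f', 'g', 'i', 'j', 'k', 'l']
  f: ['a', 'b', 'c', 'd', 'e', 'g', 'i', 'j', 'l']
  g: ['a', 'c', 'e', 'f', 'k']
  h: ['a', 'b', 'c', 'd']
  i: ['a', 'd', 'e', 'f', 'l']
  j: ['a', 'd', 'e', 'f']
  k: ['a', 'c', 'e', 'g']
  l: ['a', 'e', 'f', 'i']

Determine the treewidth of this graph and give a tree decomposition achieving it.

Each bag holds 5 vertices, so the decomposition has width 4, which upper-bounds the treewidth. Conversely, {a, b, c, d, h} is a clique of size 5, and the vertices of any clique must share a bag in every tree decomposition; so some bag has ≥ 5 vertices and tw(G) ≥ 4. Therefore the treewidth is 4.

Treewidth 4.
One such decomposition:
Bags: B1 = {a, c, d, e, f}  B2 = {a, d, e, f, i}  B3 = {a, c, e, f, g}  B4 = {a, d, e, f, j}  B5 = {a, c, e, g, k}  B6 = {a, b, c, d, f}  B7 = {a, b, c, d, h}  B8 = {a, e, f, i, l}
Tree: B1–B2, B1–B3, B1–B4, B3–B5, B1–B6, B6–B7, B2–B8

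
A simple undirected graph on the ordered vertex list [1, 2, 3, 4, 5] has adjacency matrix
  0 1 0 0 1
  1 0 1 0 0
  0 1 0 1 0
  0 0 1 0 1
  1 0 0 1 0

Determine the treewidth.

2

A width-2 tree decomposition is:
Bags: B1 = {1, 2, 3}  B2 = {1, 3, 5}  B3 = {3, 4, 5}
Tree: B1–B2, B2–B3
The largest bag has 3 vertices, giving width 2; this decomposition certifies tw(G) ≤ 2. The edges 3–2–1–5–4–3 form a cycle, so G is not a tree and its treewidth is at least 2. Combining the bounds, tw(G) = 2.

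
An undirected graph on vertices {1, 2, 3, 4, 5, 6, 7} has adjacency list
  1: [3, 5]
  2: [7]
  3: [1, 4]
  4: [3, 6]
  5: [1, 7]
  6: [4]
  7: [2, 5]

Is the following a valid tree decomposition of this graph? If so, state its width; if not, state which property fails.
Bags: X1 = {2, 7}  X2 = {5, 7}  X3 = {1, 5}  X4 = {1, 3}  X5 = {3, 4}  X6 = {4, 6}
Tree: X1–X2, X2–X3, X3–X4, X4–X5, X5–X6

Checking the three conditions: (i) the bags cover all of {1, 2, 3, 4, 5, 6, 7}; (ii) for each edge, some bag contains both endpoints; (iii) the bags containing any fixed vertex form a subtree. All hold, so the decomposition is valid with width 2 − 1 = 1.

Yes; width 1.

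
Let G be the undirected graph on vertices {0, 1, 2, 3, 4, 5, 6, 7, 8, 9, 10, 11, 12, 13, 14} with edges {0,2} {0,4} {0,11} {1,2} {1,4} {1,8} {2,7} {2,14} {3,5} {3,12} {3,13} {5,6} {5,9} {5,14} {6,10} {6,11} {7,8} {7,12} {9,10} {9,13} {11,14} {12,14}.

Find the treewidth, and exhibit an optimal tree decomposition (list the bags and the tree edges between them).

Each bag holds 4 vertices, so the decomposition has width 3, which upper-bounds the treewidth. For the lower bound: the 4 vertex sets {9,10,13}, {3}, {5}, {6,11,12,14} are disjoint, each induces a connected subgraph, and every pair is joined by at least one edge of G. Contracting each set to a single vertex therefore yields K_{4} as a minor, and since treewidth is minor-monotone, tw(G) ≥ tw(K_{4}) = 3. Combining the bounds, tw(G) = 3.

Treewidth 3.
One such decomposition:
Bags: B1 = {3, 9, 10, 13}  B2 = {3, 5, 9, 10}  B3 = {3, 5, 6, 10}  B4 = {3, 5, 6, 12}  B5 = {5, 6, 12, 14}  B6 = {6, 11, 12, 14}  B7 = {7, 11, 12, 14}  B8 = {2, 7, 11, 14}  B9 = {0, 2, 7, 11}  B10 = {0, 2, 7, 8}  B11 = {0, 1, 2, 8}  B12 = {0, 1, 4, 8}
Tree: B1–B2, B2–B3, B3–B4, B4–B5, B5–B6, B6–B7, B7–B8, B8–B9, B9–B10, B10–B11, B11–B12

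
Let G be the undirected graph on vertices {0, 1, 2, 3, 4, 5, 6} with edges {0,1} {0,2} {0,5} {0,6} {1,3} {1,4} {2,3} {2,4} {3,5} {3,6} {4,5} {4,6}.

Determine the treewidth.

A width-3 tree decomposition is:
Bags: B1 = {0, 3, 4, 6}  B2 = {0, 2, 3, 4}  B3 = {0, 1, 3, 4}  B4 = {0, 3, 4, 5}
Tree: B1–B2, B2–B3, B3–B4
Each bag holds 4 vertices, so the decomposition has width 3, which upper-bounds the treewidth. For the lower bound: the 4 vertex sets {4,6}, {2,3}, {0}, {1} are disjoint, each induces a connected subgraph, and every pair is joined by at least one edge of G. Contracting each set to a single vertex therefore yields K_{4} as a minor, and since treewidth is minor-monotone, tw(G) ≥ tw(K_{4}) = 3. Therefore the treewidth is 3.

3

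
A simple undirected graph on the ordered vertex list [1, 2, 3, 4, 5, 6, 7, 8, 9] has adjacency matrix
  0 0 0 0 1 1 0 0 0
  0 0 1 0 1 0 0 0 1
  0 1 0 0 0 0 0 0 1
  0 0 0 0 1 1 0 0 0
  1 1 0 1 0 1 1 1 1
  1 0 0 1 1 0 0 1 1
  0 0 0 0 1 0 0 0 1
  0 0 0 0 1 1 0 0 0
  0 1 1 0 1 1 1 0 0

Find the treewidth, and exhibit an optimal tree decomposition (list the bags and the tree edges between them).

Treewidth 2.
One such decomposition:
Bags: B1 = {2, 5, 9}  B2 = {5, 6, 9}  B3 = {2, 3, 9}  B4 = {5, 6, 8}  B5 = {1, 5, 6}  B6 = {5, 7, 9}  B7 = {4, 5, 6}
Tree: B1–B2, B1–B3, B2–B4, B4–B5, B2–B6, B4–B7

The largest bag has 3 vertices, giving width 2; this decomposition certifies tw(G) ≤ 2. Conversely, {2, 3, 9} is a clique of size 3, and the vertices of any clique must share a bag in every tree decomposition; so some bag has ≥ 3 vertices and tw(G) ≥ 2. Hence tw(G) = 2 exactly.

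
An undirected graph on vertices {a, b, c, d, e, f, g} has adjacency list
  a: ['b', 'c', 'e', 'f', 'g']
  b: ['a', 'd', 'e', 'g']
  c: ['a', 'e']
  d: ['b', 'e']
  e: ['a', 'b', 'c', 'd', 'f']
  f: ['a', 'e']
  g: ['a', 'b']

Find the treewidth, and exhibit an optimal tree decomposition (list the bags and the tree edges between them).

Every bag has size at most 3, so the width is 3 − 1 = 2 and tw(G) ≤ 2. Conversely, {b, d, e} is a clique of size 3, and the vertices of any clique must share a bag in every tree decomposition; so some bag has ≥ 3 vertices and tw(G) ≥ 2. Therefore the treewidth is 2.

Treewidth 2.
Bags: B1 = {a, e, f}  B2 = {a, b, e}  B3 = {b, d, e}  B4 = {a, b, g}  B5 = {a, c, e}
Tree: B1–B2, B2–B3, B2–B4, B1–B5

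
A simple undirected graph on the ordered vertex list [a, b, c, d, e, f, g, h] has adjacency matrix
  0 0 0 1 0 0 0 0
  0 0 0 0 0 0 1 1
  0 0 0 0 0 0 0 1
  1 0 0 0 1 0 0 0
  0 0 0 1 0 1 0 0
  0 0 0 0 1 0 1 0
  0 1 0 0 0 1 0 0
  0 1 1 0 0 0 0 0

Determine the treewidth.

A width-1 tree decomposition is:
Bags: B1 = {a, d}  B2 = {d, e}  B3 = {e, f}  B4 = {f, g}  B5 = {b, g}  B6 = {b, h}  B7 = {c, h}
Tree: B1–B2, B2–B3, B3–B4, B4–B5, B5–B6, B6–B7
Every bag has size at most 2, so the width is 2 − 1 = 1 and tw(G) ≤ 1. Any graph with an edge has treewidth ≥ 1, and G has the edge a–d. Combining the bounds, tw(G) = 1.

1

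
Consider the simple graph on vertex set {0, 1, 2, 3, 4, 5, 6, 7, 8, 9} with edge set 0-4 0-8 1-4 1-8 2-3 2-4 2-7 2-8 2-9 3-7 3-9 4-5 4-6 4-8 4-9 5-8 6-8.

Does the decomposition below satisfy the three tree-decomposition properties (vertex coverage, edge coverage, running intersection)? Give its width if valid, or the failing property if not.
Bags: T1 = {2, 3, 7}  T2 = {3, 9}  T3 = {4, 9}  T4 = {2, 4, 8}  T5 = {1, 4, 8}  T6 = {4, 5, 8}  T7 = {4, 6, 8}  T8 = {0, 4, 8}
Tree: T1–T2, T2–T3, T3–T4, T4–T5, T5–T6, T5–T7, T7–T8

A tree decomposition must satisfy three properties: every vertex lies in some bag; for every edge, both endpoints lie together in some bag; and for every vertex, the bags containing it form a connected subtree. Here edge (2,9) lies in no bag, so the decomposition is invalid.

No — edge (2,9) lies in no bag.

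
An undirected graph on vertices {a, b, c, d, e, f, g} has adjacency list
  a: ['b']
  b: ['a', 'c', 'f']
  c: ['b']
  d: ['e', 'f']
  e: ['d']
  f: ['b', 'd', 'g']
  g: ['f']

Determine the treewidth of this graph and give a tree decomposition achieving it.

Each bag holds 2 vertices, so the decomposition has width 1, which upper-bounds the treewidth. Any graph with an edge has treewidth ≥ 1, and G has the edge d–f. The upper and lower bounds meet at 1, so that is the treewidth.

Treewidth 1.
One optimal decomposition is:
Bags: B1 = {d, f}  B2 = {b, f}  B3 = {b, c}  B4 = {a, b}  B5 = {f, g}  B6 = {d, e}
Tree: B1–B2, B2–B3, B3–B4, B1–B5, B1–B6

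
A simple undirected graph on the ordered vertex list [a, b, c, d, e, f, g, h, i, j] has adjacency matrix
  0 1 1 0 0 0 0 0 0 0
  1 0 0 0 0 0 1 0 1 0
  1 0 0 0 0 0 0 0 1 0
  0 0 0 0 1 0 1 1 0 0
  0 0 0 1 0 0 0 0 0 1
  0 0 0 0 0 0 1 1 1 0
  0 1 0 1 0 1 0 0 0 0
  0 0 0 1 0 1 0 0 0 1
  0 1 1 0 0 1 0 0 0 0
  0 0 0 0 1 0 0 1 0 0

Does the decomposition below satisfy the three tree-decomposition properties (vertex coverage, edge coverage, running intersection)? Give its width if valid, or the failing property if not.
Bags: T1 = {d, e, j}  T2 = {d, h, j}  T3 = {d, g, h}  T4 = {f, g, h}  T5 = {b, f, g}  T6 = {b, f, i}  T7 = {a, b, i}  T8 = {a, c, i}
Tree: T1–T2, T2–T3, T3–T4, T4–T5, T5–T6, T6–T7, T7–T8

Every vertex of G appears in some bag (union = {a, b, c, d, e, f, g, h, i, j}); every edge is covered by a bag; and for each vertex v the set of bags containing v is connected in the bag tree. The decomposition is therefore valid. The largest bag has 3 vertices, so the width is 2.

Yes; width 2.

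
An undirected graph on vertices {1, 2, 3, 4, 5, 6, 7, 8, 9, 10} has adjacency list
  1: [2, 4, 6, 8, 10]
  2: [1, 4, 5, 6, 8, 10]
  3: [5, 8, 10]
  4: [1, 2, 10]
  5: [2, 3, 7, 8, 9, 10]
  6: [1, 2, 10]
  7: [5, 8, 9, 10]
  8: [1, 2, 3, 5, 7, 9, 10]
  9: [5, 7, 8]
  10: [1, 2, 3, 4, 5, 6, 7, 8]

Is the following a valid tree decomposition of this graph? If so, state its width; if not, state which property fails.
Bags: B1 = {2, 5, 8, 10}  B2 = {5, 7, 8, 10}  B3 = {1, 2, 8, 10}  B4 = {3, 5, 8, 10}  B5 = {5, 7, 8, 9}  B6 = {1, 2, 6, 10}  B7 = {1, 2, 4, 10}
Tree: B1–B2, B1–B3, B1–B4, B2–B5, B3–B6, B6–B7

Vertex coverage: the bags together contain {1, 2, 3, 4, 5, 6, 7, 8, 9, 10}, the full vertex set. Edge coverage: each edge of G has both endpoints in at least one bag. Running intersection: for every vertex, the bags containing it form a connected subtree. All three properties hold, so this is a valid tree decomposition of width max|bag| − 1 = 3, and hence tw(G) ≤ 3.

Yes; width 3.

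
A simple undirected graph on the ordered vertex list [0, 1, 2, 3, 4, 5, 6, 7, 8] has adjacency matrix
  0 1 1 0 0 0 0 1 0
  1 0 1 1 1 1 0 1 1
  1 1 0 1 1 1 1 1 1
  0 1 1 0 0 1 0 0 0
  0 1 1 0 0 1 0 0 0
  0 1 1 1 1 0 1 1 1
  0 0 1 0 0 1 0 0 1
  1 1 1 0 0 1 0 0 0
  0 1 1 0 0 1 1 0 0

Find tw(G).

A width-3 tree decomposition is:
Bags: B1 = {1, 2, 5, 8}  B2 = {2, 5, 6, 8}  B3 = {1, 2, 3, 5}  B4 = {1, 2, 4, 5}  B5 = {1, 2, 5, 7}  B6 = {0, 1, 2, 7}
Tree: B1–B2, B1–B3, B3–B4, B1–B5, B5–B6
Each bag holds 4 vertices, so the decomposition has width 3, which upper-bounds the treewidth. For the lower bound, the 4 vertices {0, 1, 2, 7} are pairwise adjacent, and any tree decomposition puts a clique entirely inside one bag — forcing width ≥ 3. Hence tw(G) = 3 exactly.

3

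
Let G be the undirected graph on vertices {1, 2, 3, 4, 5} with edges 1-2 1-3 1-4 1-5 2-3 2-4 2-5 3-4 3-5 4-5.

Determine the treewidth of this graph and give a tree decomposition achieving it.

Treewidth 4.
One such decomposition:
Bags: B1 = {1, 2, 3, 4, 5}
Tree: (single bag)

With just one bag of size 5, the width is 5 − 1 = 4, so tw(G) ≤ 4. For the lower bound, the 5 vertices {1, 2, 3, 4, 5} are pairwise adjacent, and any tree decomposition puts a clique entirely inside one bag — forcing width ≥ 4. The upper and lower bounds meet at 4, so that is the treewidth.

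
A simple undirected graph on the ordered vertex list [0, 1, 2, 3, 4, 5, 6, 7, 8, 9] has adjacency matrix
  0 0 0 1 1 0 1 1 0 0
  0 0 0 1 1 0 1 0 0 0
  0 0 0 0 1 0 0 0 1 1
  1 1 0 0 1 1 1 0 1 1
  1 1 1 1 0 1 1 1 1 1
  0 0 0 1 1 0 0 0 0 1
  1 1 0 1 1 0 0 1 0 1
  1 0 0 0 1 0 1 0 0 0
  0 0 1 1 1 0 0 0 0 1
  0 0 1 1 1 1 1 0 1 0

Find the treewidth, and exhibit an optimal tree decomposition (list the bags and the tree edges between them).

Treewidth 3.
Bags: B1 = {3, 4, 5, 9}  B2 = {3, 4, 8, 9}  B3 = {2, 4, 8, 9}  B4 = {3, 4, 6, 9}  B5 = {0, 3, 4, 6}  B6 = {0, 4, 6, 7}  B7 = {1, 3, 4, 6}
Tree: B1–B2, B2–B3, B1–B4, B4–B5, B5–B6, B5–B7

Every bag has size at most 4, so the width is 4 − 1 = 3 and tw(G) ≤ 3. Conversely, {2, 4, 8, 9} is a clique of size 4, and the vertices of any clique must share a bag in every tree decomposition; so some bag has ≥ 4 vertices and tw(G) ≥ 3. Combining the bounds, tw(G) = 3.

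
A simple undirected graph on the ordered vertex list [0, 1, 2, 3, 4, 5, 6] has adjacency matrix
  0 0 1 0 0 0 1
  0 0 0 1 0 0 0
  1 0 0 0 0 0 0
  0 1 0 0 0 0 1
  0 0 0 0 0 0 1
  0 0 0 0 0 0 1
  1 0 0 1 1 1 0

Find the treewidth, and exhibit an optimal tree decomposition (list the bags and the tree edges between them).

The largest bag has 2 vertices, giving width 1; this decomposition certifies tw(G) ≤ 1. Since G has at least one edge (e.g. 0–6), it is not an edgeless graph, so tw(G) ≥ 1. The upper and lower bounds meet at 1, so that is the treewidth.

Treewidth 1.
One such decomposition:
Bags: B1 = {0, 6}  B2 = {4, 6}  B3 = {3, 6}  B4 = {5, 6}  B5 = {0, 2}  B6 = {1, 3}
Tree: B1–B2, B2–B3, B3–B4, B1–B5, B3–B6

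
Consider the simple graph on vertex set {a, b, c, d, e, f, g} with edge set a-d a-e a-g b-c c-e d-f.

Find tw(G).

A width-1 tree decomposition is:
Bags: B1 = {a, e}  B2 = {c, e}  B3 = {a, g}  B4 = {a, d}  B5 = {b, c}  B6 = {d, f}
Tree: B1–B2, B1–B3, B1–B4, B2–B5, B4–B6
The largest bag has 2 vertices, giving width 1; this decomposition certifies tw(G) ≤ 1. G has an edge, so its treewidth is at least 1. The upper and lower bounds meet at 1, so that is the treewidth.

1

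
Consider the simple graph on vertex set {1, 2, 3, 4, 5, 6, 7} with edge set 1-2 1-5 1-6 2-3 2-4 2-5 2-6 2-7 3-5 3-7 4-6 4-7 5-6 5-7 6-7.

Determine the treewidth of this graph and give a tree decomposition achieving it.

Treewidth 3.
One such decomposition:
Bags: B1 = {1, 2, 5, 6}  B2 = {2, 5, 6, 7}  B3 = {2, 3, 5, 7}  B4 = {2, 4, 6, 7}
Tree: B1–B2, B2–B3, B2–B4

The largest bag has 4 vertices, giving width 3; this decomposition certifies tw(G) ≤ 3. Conversely, {2, 4, 6, 7} is a clique of size 4, and the vertices of any clique must share a bag in every tree decomposition; so some bag has ≥ 4 vertices and tw(G) ≥ 3. Combining the bounds, tw(G) = 3.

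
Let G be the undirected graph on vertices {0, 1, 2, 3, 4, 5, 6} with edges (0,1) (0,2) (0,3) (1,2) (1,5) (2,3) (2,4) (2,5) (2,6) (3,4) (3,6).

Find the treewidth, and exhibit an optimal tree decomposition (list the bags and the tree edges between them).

Treewidth 2.
Bags: B1 = {2, 3, 6}  B2 = {0, 2, 3}  B3 = {0, 1, 2}  B4 = {1, 2, 5}  B5 = {2, 3, 4}
Tree: B1–B2, B2–B3, B3–B4, B2–B5

Every bag has size at most 3, so the width is 3 − 1 = 2 and tw(G) ≤ 2. For the lower bound, the 3 vertices {0, 1, 2} are pairwise adjacent, and any tree decomposition puts a clique entirely inside one bag — forcing width ≥ 2. Combining the bounds, tw(G) = 2.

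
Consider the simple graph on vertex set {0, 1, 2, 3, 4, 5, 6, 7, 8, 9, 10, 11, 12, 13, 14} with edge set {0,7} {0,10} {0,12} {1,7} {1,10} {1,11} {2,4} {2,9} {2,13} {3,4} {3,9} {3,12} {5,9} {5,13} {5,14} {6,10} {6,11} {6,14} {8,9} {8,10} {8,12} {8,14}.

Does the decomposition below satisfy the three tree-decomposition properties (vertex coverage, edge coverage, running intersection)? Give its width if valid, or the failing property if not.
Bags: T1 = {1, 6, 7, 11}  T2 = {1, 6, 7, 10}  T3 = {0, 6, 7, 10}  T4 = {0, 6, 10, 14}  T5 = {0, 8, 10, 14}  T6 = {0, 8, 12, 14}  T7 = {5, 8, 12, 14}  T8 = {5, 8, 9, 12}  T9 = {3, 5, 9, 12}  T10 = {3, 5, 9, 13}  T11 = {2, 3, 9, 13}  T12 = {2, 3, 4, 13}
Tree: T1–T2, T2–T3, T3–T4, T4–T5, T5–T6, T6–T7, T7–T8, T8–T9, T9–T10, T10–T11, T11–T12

Checking the three conditions: (i) the bags cover all of {0, 1, 2, 3, 4, 5, 6, 7, 8, 9, 10, 11, 12, 13, 14}; (ii) for each edge, some bag contains both endpoints; (iii) the bags containing any fixed vertex form a subtree. All hold, so the decomposition is valid with width 4 − 1 = 3.

Yes; width 3.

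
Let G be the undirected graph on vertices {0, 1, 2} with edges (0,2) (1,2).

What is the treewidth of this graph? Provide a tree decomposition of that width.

Treewidth 1.
One such decomposition:
Bags: B1 = {0, 2}  B2 = {1, 2}
Tree: B1–B2

Each bag holds 2 vertices, so the decomposition has width 1, which upper-bounds the treewidth. G has an edge, so its treewidth is at least 1. Therefore the treewidth is 1.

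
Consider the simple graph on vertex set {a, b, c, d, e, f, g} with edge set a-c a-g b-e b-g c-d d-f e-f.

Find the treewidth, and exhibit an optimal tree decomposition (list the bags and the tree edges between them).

The largest bag has 3 vertices, giving width 2; this decomposition certifies tw(G) ≤ 2. Since f–e–b–g–a–c–d–f is a cycle in G, G is not acyclic. Forests are exactly the graphs of treewidth ≤ 1, so tw(G) ≥ 2. Combining the bounds, tw(G) = 2.

Treewidth 2.
One optimal decomposition is:
Bags: B1 = {b, e, f}  B2 = {b, f, g}  B3 = {a, f, g}  B4 = {a, c, f}  B5 = {c, d, f}
Tree: B1–B2, B2–B3, B3–B4, B4–B5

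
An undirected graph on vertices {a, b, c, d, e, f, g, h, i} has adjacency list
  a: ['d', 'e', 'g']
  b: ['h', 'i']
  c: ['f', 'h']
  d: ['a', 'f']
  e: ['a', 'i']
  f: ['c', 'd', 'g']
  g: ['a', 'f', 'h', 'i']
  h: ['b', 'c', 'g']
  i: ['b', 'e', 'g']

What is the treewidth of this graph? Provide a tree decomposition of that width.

Treewidth 3.
Bags: B1 = {b, e, h, i}  B2 = {e, g, h, i}  B3 = {a, e, g, h}  B4 = {a, c, g, h}  B5 = {a, c, f, g}  B6 = {a, c, d, f}
Tree: B1–B2, B2–B3, B3–B4, B4–B5, B5–B6

The largest bag has 4 vertices, giving width 3; this decomposition certifies tw(G) ≤ 3. For the lower bound: the 4 vertex sets {b,e,i}, {h}, {g}, {a,c,d,f} are disjoint, each induces a connected subgraph, and every pair is joined by at least one edge of G. Contracting each set to a single vertex therefore yields K_{4} as a minor, and since treewidth is minor-monotone, tw(G) ≥ tw(K_{4}) = 3. Hence tw(G) = 3 exactly.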